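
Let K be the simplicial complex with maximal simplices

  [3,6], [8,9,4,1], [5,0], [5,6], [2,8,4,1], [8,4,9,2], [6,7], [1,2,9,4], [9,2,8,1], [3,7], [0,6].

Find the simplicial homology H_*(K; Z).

We work with the vertex ordering 0 < 1 < 2 < 3 < 4 < 5 < 6 < 7 < 8 < 9. The simplices of K, each written with vertices in increasing order, are:

  0-simplices (10): [0], [1], [2], [3], [4], [5], [6], [7], [8], [9]
  1-simplices (16): [0,5], [0,6], [1,2], [1,4], [1,8], [1,9], [2,4], [2,8], [2,9], [3,6], [3,7], [4,8], [4,9], [5,6], [6,7], [8,9]
  2-simplices (10): [1,2,4], [1,2,8], [1,2,9], [1,4,8], [1,4,9], [1,8,9], [2,4,8], [2,4,9], [2,8,9], [4,8,9]
  3-simplices (5): [1,2,4,8], [1,2,4,9], [1,2,8,9], [1,4,8,9], [2,4,8,9]

giving chain groups C_0 ≅ Z^10, C_1 ≅ Z^16, C_2 ≅ Z^10, C_3 ≅ Z^5.

∂_1: C_1 → C_0 sends each edge [p,q] (with p < q) to q − p.
The 10×16 boundary matrix has rank 8 and Smith normal form diag(1,1,1,1,1,1,1,1).

The boundary map ∂_2: C_2 → C_1 maps a triangle to the signed sum of its edges. For instance
  ∂[1,8,9] = [8,9] − [1,9] + [1,8],
  ∂[1,2,9] = [2,9] − [1,9] + [1,2].
As a 16×10 matrix over Z this has rank 6, with invariant factors (1,1,1,1,1,1).

The boundary map ∂_3: C_3 → C_2 sends each 3-simplex σ to the alternating sum Σ_i (−1)^i (σ with its i-th vertex removed). For instance
  ∂[1,4,8,9] = [4,8,9] − [1,8,9] + [1,4,9] − [1,4,8],
  ∂[1,2,8,9] = [2,8,9] − [1,8,9] + [1,2,9] − [1,2,8].
The resulting 10×5 matrix has rank 4, and its Smith normal form has invariant factors (1,1,1,1).

Now H_k = ker ∂_k / im ∂_{k+1}, so:

  H_0: rank C_0 − rank ∂_1 = 10 − 8 = 2, and the invariant factors of ∂_1 are all 1, so H_0 ≅ Z^2.
  H_1: rank ker ∂_1 − rank ∂_2 = (16 − 8) − 6 = 2, and the invariant factors of ∂_2 are all 1, so H_1 ≅ Z^2.
  H_2: rank ker ∂_2 − rank ∂_3 = (10 − 6) − 4 = 0, and the invariant factors of ∂_3 are all 1, so H_2 ≅ 0.
  H_3: rank ker ∂_3 − rank ∂_4 = (5 − 4) − 0 = 1, and there is no ∂_4, so H_3 ≅ Z.

H_0 ≅ Z^2,  H_1 ≅ Z^2,  H_2 = 0,  H_3 ≅ Z.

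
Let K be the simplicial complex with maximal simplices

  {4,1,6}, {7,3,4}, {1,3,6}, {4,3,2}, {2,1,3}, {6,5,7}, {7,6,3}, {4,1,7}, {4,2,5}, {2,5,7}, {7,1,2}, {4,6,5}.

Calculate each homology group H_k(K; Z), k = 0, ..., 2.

We work with the vertex ordering 1 < 2 < 3 < 4 < 5 < 6 < 7. The simplices of K, each written with vertices in increasing order, are:

  0-simplices (7): [1], [2], [3], [4], [5], [6], [7]
  1-simplices (18): [1,2], [1,3], [1,4], [1,6], [1,7], [2,3], [2,4], [2,5], [2,7], [3,4], [3,6], [3,7], [4,5], [4,6], [4,7], [5,6], [5,7], [6,7]
  2-simplices (12): [1,2,3], [1,2,7], [1,3,6], [1,4,6], [1,4,7], [2,3,4], [2,4,5], [2,5,7], [3,4,7], [3,6,7], [4,5,6], [5,6,7]

so the chain groups are C_0 ≅ Z^7, C_1 ≅ Z^18, C_2 ≅ Z^12.

The boundary map ∂_1: C_1 → C_0 is given by ∂[p,q] = [q] − [p]. For instance
  ∂[1,2] = [2] − [1].
This gives a 7×18 integer matrix of rank 6; reducing to Smith normal form yields diagonal entries (1,1,1,1,1,1).

∂_2: C_2 → C_1 maps a triangle to the signed sum of its edges. For instance
  ∂[2,4,5] = [4,5] − [2,5] + [2,4],
  ∂[3,6,7] = [6,7] − [3,7] + [3,6].
This gives a 18×12 integer matrix of rank 12; reducing to Smith normal form yields diagonal entries (1,1,1,1,1,1,1,1,1,1,1,2).

From H_k ≅ ker(∂_k) / im(∂_{k+1}) we obtain:

  H_0: rank C_0 − rank ∂_1 = 7 − 6 = 1, and the invariant factors of ∂_1 are all 1, so H_0 ≅ Z.
  H_1: rank ker ∂_1 − rank ∂_2 = (18 − 6) − 12 = 0, and ∂_2 has invariant factor 2 > 1, so H_1 ≅ Z_2.
  H_2: rank ker ∂_2 − rank ∂_3 = (12 − 12) − 0 = 0, and there is no ∂_3, so H_2 ≅ 0.

H_0 = Z,  H_1 = Z_2,  H_2 = 0.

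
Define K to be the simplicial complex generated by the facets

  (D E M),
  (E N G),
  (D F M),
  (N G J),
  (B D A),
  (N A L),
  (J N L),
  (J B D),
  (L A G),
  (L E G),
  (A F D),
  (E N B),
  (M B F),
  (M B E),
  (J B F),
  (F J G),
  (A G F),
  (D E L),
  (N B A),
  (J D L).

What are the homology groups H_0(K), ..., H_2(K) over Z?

K has 10 vertices, 30 edges, 20 triangles.
rank ∂_0 = 0, rank ∂_1 = 9 ⇒ b_0 = 10 − 0 − 9 = 1; all invariant factors of ∂_1 are 1 so no torsion. So H_0 = Z.
rank ∂_1 = 9, rank ∂_2 = 20 ⇒ b_1 = 30 − 9 − 20 = 1; ∂_2 has invariant factor(s) [2] giving torsion. So H_1 = Z ⊕ Z/2.
rank ∂_2 = 20, rank ∂_3 = 0 ⇒ b_2 = 20 − 20 − 0 = 0. So H_2 = 0.

H_0 ≅ Z,  H_1 ≅ Z ⊕ Z/2,  H_2 = 0.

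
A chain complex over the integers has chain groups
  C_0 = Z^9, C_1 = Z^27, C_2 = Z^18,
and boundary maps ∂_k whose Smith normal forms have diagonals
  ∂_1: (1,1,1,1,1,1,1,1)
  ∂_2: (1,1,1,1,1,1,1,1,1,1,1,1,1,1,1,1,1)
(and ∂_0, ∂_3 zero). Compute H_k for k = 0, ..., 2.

H_0 ≅ Z,  H_1 ≅ Z^2,  H_2 ≅ Z.

H_0: b_0 = 9 − 0 − 8 = 1; torsion from ∂_1 factors > 1: none. So H_0 ≅ Z.
H_1: b_1 = 27 − 8 − 17 = 2; torsion from ∂_2 factors > 1: none. So H_1 ≅ Z^2.
H_2: b_2 = 18 − 17 − 0 = 1; torsion from ∂_3 factors > 1: none. So H_2 ≅ Z.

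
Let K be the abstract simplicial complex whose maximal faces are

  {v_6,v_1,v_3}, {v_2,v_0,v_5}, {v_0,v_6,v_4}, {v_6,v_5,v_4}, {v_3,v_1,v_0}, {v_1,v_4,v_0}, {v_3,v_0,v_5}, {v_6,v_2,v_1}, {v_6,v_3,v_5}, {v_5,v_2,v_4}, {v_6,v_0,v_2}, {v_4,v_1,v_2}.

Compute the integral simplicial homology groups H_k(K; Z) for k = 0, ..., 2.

H_0 = Z,  H_1 = Z/2,  H_2 = 0.

K has 7 vertices, 18 edges, 12 triangles.
rank ∂_0 = 0, rank ∂_1 = 6 ⇒ b_0 = 7 − 0 − 6 = 1; all invariant factors of ∂_1 are 1 so no torsion. So H_0 = Z.
rank ∂_1 = 6, rank ∂_2 = 12 ⇒ b_1 = 18 − 6 − 12 = 0; ∂_2 has invariant factor(s) [2] giving torsion. So H_1 = Z/2.
rank ∂_2 = 12, rank ∂_3 = 0 ⇒ b_2 = 12 − 12 − 0 = 0. So H_2 = 0.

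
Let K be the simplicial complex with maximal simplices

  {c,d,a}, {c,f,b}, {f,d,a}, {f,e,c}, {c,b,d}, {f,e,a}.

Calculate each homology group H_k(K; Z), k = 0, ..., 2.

H_0 = Z,  H_1 = Z,  H_2 = 0.

Fix the vertex order a < b < c < d < e < f and write every simplex with vertices in increasing order. Then dim K = 2 and the simplices of K are:

  0-simplices (6): a, b, c, d, e, f
  1-simplices (12): ac, ad, ae, af, bc, bd, bf, cd, ce, cf, df, ef
  2-simplices (6): acd, adf, aef, bcd, bcf, cef

giving chain groups C_0 ≅ Z^6, C_1 ≅ Z^12, C_2 ≅ Z^6.

∂_1: C_1 → C_0 is given by ∂[p,q] = [q] − [p].
The resulting 6×12 matrix has rank 5, and its Smith normal form has invariant factors (1,1,1,1,1).

Boundary ∂_2: C_2 → C_1 acts by ∂[p,q,r] = [q,r] − [p,r] + [p,q]. For instance
  ∂cef = ef − cf + ce,
  ∂bcf = cf − bf + bc.
The resulting 12×6 matrix has rank 6, and its Smith normal form has invariant factors (1,1,1,1,1,1).

From H_k ≅ ker(∂_k) / im(∂_{k+1}) we obtain:

  H_0: rank C_0 − rank ∂_1 = 6 − 5 = 1, and the invariant factors of ∂_1 are all 1, so H_0 = Z.
  H_1: rank ker ∂_1 − rank ∂_2 = (12 − 5) − 6 = 1, and the invariant factors of ∂_2 are all 1, so H_1 = Z.
  H_2: rank ker ∂_2 − rank ∂_3 = (6 − 6) − 0 = 0, and there is no ∂_3, so H_2 = 0.

As a check, the Euler characteristic is 6 − 12 + 6 = 0, which agrees with 1 − 1 + 0 = 0.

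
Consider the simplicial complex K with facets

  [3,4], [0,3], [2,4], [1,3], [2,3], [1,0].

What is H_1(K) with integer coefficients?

H_1 = Z^2.

We work with the vertex ordering 0 < 1 < 2 < 3 < 4. The simplices of K, each written with vertices in increasing order, are:

  0-simplices (5): [0], [1], [2], [3], [4]
  1-simplices (6): [0,1], [0,3], [1,3], [2,3], [2,4], [3,4]

giving chain groups C_0 ≅ Z^5, C_1 ≅ Z^6.

Boundary ∂_1: C_1 → C_0 is given by ∂[p,q] = [q] − [p]. For instance
  ∂[1,3] = [3] − [1].
The 5×6 boundary matrix has rank 4 and Smith normal form diag(1,1,1,1).

From H_k ≅ ker(∂_k) / im(∂_{k+1}) we obtain:

  H_1: rank ker ∂_1 − rank ∂_2 = (6 − 4) − 0 = 2, and there is no ∂_2, so H_1 = Z^2.

(K is a triangulation of a wedge of 2 circles.)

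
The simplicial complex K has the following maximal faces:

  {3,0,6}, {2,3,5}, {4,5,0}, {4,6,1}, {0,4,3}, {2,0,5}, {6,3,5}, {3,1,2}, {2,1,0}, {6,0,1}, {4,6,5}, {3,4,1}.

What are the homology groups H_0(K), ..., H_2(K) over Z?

Order the vertices as 0 < 1 < 2 < 3 < 4 < 5 < 6. Listing each simplex with vertices in this order, K has dimension 2 with simplices:

  0-simplices (7): [0], [1], [2], [3], [4], [5], [6]
  1-simplices (18): [0,1], [0,2], [0,3], [0,4], [0,5], [0,6], [1,2], [1,3], [1,4], [1,6], [2,3], [2,5], [3,4], [3,5], [3,6], [4,5], [4,6], [5,6]
  2-simplices (12): [0,1,2], [0,1,6], [0,2,5], [0,3,4], [0,3,6], [0,4,5], [1,2,3], [1,3,4], [1,4,6], [2,3,5], [3,5,6], [4,5,6]

giving chain groups C_0 ≅ Z^7, C_1 ≅ Z^18, C_2 ≅ Z^12.

Boundary ∂_1: C_1 → C_0 maps an edge to its endpoints' difference, ∂[p,q] = q − p. For instance
  ∂[4,6] = [6] − [4].
The resulting 7×18 matrix has rank 6, and its Smith normal form has invariant factors (1,1,1,1,1,1).

The boundary map ∂_2: C_2 → C_1 maps a triangle to the signed sum of its edges. For instance
  ∂[3,5,6] = [5,6] − [3,6] + [3,5],
  ∂[0,3,4] = [3,4] − [0,4] + [0,3].
As a 18×12 matrix over Z this has rank 12, with invariant factors (1,1,1,1,1,1,1,1,1,1,1,2).

Now H_k = ker ∂_k / im ∂_{k+1}, so:

  H_0: rank C_0 − rank ∂_1 = 7 − 6 = 1, and the invariant factors of ∂_1 are all 1, so H_0 = Z.
  H_1: rank ker ∂_1 − rank ∂_2 = (18 − 6) − 12 = 0, and ∂_2 has invariant factor 2 > 1, so H_1 = Z/2.
  H_2: rank ker ∂_2 − rank ∂_3 = (12 − 12) − 0 = 0, and there is no ∂_3, so H_2 = 0.

As a check, the Euler characteristic is 7 − 18 + 12 = 1, which agrees with 1 − 0 + 0 = 1.

H_0 = Z,  H_1 = Z/2,  H_2 = 0.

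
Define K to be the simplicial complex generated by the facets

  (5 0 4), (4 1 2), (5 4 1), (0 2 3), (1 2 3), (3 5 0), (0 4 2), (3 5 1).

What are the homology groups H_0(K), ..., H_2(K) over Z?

Take the total order 0 < 1 < 2 < 3 < 4 < 5 on the vertex set. Then K (dimension 2) consists of the simplices:

  0-simplices (6): [0], [1], [2], [3], [4], [5]
  1-simplices (12): [0,2], [0,3], [0,4], [0,5], [1,2], [1,3], [1,4], [1,5], [2,3], [2,4], [3,5], [4,5]
  2-simplices (8): [0,2,3], [0,2,4], [0,3,5], [0,4,5], [1,2,3], [1,2,4], [1,3,5], [1,4,5]

Hence C_0 ≅ Z^6, C_1 ≅ Z^12, C_2 ≅ Z^8.

The boundary map ∂_1: C_1 → C_0 is given by ∂[p,q] = [q] − [p]. For instance
  ∂[2,4] = [4] − [2].
This gives a 6×12 integer matrix of rank 5; reducing to Smith normal form yields diagonal entries (1,1,1,1,1).

The boundary map ∂_2: C_2 → C_1 acts by ∂[p,q,r] = [q,r] − [p,r] + [p,q]. For instance
  ∂[0,2,3] = [2,3] − [0,3] + [0,2],
  ∂[1,4,5] = [4,5] − [1,5] + [1,4].
The 12×8 boundary matrix has rank 7 and Smith normal form diag(1,1,1,1,1,1,1).

Now H_k = ker ∂_k / im ∂_{k+1}, so:

  H_0: rank C_0 − rank ∂_1 = 6 − 5 = 1, and the invariant factors of ∂_1 are all 1, so H_0 ≅ Z.
  H_1: rank ker ∂_1 − rank ∂_2 = (12 − 5) − 7 = 0, and the invariant factors of ∂_2 are all 1, so H_1 ≅ 0.
  H_2: rank ker ∂_2 − rank ∂_3 = (8 − 7) − 0 = 1, and there is no ∂_3, so H_2 ≅ Z.

(K is a triangulation of the 2-sphere S^2.)

H_0 ≅ Z,  H_1 = 0,  H_2 ≅ Z.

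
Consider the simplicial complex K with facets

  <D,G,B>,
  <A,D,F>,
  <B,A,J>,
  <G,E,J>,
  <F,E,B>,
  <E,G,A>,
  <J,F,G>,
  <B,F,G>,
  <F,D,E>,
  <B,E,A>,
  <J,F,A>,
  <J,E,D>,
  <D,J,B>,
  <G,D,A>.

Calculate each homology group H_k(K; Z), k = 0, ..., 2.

We work with the vertex ordering A < B < D < E < F < G < J. The simplices of K, each written with vertices in increasing order, are:

  0-simplices (7): A, B, D, E, F, G, J
  1-simplices (21): AB, AD, AE, AF, AG, AJ, BD, BE, BF, BG, BJ, DE, DF, DG, DJ, EF, EG, EJ, FG, FJ, GJ
  2-simplices (14): ABE, ABJ, ADF, ADG, AEG, AFJ, BDG, BDJ, BEF, BFG, DEF, DEJ, EGJ, FGJ

giving chain groups C_0 ≅ Z^7, C_1 ≅ Z^21, C_2 ≅ Z^14.

∂_1: C_1 → C_0 sends each edge [p,q] (with p < q) to q − p. For instance
  ∂BG = G − B.
The resulting 7×21 matrix has rank 6, and its Smith normal form has invariant factors (1,1,1,1,1,1).

∂_2: C_2 → C_1 sends each 2-simplex [p,q,r] to [q,r] − [p,r] + [p,q]. For instance
  ∂BDG = DG − BG + BD,
  ∂ADF = DF − AF + AD.
The resulting 21×14 matrix has rank 13, and its Smith normal form has invariant factors (1,1,1,1,1,1,1,1,1,1,1,1,1).

Reading off H_k = ker ∂_k / im ∂_{k+1}:

  H_0: rank C_0 − rank ∂_1 = 7 − 6 = 1, and the invariant factors of ∂_1 are all 1, so H_0 ≅ Z.
  H_1: rank ker ∂_1 − rank ∂_2 = (21 − 6) − 13 = 2, and the invariant factors of ∂_2 are all 1, so H_1 ≅ Z^2.
  H_2: rank ker ∂_2 − rank ∂_3 = (14 − 13) − 0 = 1, and there is no ∂_3, so H_2 ≅ Z.

(K is a triangulation of the torus T^2.)

H_0 = Z,  H_1 = Z^2,  H_2 = Z.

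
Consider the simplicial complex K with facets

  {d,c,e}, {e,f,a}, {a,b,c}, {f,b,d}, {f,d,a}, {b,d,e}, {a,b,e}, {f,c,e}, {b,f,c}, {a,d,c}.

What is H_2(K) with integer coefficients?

H_2 ≅ 0.

Order the vertices as a < b < c < d < e < f. Listing each simplex with vertices in this order, K has dimension 2 with simplices:

  0-simplices (6): a, b, c, d, e, f
  1-simplices (15): ab, ac, ad, ae, af, bc, bd, be, bf, cd, ce, cf, de, df, ef
  2-simplices (10): abc, abe, acd, adf, aef, bcf, bde, bdf, cde, cef

so the chain groups are C_0 ≅ Z^6, C_1 ≅ Z^15, C_2 ≅ Z^10.

∂_1: C_1 → C_0 sends each edge [p,q] (with p < q) to q − p.
As a 6×15 matrix over Z this has rank 5, with invariant factors (1,1,1,1,1).

The boundary map ∂_2: C_2 → C_1 acts by ∂[p,q,r] = [q,r] − [p,r] + [p,q]. For instance
  ∂adf = df − af + ad,
  ∂cde = de − ce + cd.
The resulting 15×10 matrix has rank 10, and its Smith normal form has invariant factors (1,1,1,1,1,1,1,1,1,2).

From H_k ≅ ker(∂_k) / im(∂_{k+1}) we obtain:

  H_2: rank ker ∂_2 − rank ∂_3 = (10 − 10) − 0 = 0, and there is no ∂_3, so H_2 ≅ 0.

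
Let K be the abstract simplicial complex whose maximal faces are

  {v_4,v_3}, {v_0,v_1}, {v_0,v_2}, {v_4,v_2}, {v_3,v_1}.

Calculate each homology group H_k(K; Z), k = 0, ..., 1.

H_0 ≅ Z,  H_1 ≅ Z.

Fix the vertex order v_0 < v_1 < v_2 < v_3 < v_4 and write every simplex with vertices in increasing order. Then dim K = 1 and the simplices of K are:

  0-simplices (5): [v_0], [v_1], [v_2], [v_3], [v_4]
  1-simplices (5): [v_0,v_1], [v_0,v_2], [v_1,v_3], [v_2,v_4], [v_3,v_4]

Hence C_0 ≅ Z^5, C_1 ≅ Z^5.

The boundary map ∂_1: C_1 → C_0 is given by ∂[p,q] = [q] − [p]. For instance
  ∂[v_3,v_4] = [v_4] − [v_3].
The 5×5 boundary matrix has rank 4 and Smith normal form diag(1,1,1,1).

Now H_k = ker ∂_k / im ∂_{k+1}, so:

  H_0: rank C_0 − rank ∂_1 = 5 − 4 = 1, and the invariant factors of ∂_1 are all 1, so H_0 ≅ Z.
  H_1: rank ker ∂_1 − rank ∂_2 = (5 − 4) − 0 = 1, and there is no ∂_2, so H_1 ≅ Z.

As a check, the Euler characteristic is 5 − 5 = 0, which agrees with 1 − 1 = 0.
(K is a triangulation of the circle S^1.)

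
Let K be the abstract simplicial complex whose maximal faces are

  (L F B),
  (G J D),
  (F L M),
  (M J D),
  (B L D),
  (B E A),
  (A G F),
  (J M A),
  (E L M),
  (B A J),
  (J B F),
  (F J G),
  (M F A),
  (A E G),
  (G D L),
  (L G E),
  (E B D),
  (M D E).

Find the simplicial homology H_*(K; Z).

Take the total order A < B < D < E < F < G < J < L < M on the vertex set. Then K (dimension 2) consists of the simplices:

  0-simplices (9): A, B, D, E, F, G, J, L, M
  1-simplices (27): AB, AE, AF, AG, AJ, AM, BD, BE, BF, BJ, BL, DE, DG, DJ, DL, DM, EG, EL, EM, FG, FJ, FL, FM, GJ, GL, JM, LM
  2-simplices (18): ABE, ABJ, AEG, AFG, AFM, AJM, BDE, BDL, BFJ, BFL, DEM, DGJ, DGL, DJM, EGL, ELM, FGJ, FLM

Hence C_0 ≅ Z^9, C_1 ≅ Z^27, C_2 ≅ Z^18.

Boundary ∂_1: C_1 → C_0 sends each edge [p,q] (with p < q) to q − p. For instance
  ∂DG = G − D.
This gives a 9×27 integer matrix of rank 8; reducing to Smith normal form yields diagonal entries (1,1,1,1,1,1,1,1).

The boundary map ∂_2: C_2 → C_1 sends each 2-simplex [p,q,r] to [q,r] − [p,r] + [p,q]. For instance
  ∂AEG = EG − AG + AE,
  ∂DGJ = GJ − DJ + DG.
The 27×18 boundary matrix has rank 18 and Smith normal form diag(1,1,1,1,1,1,1,1,1,1,1,1,1,1,1,1,1,2).

Computing H_k = (kernel of ∂_k) / (image of ∂_{k+1}):

  H_0: rank C_0 − rank ∂_1 = 9 − 8 = 1, and the invariant factors of ∂_1 are all 1, so H_0 = Z.
  H_1: rank ker ∂_1 − rank ∂_2 = (27 − 8) − 18 = 1, and ∂_2 has invariant factor 2 > 1, so H_1 = Z ⊕ Z/2.
  H_2: rank ker ∂_2 − rank ∂_3 = (18 − 18) − 0 = 0, and there is no ∂_3, so H_2 = 0.

As a check, the Euler characteristic is 9 − 27 + 18 = 0, which agrees with 1 − 1 + 0 = 0.

H_0 = Z,  H_1 = Z ⊕ Z/2,  H_2 = 0.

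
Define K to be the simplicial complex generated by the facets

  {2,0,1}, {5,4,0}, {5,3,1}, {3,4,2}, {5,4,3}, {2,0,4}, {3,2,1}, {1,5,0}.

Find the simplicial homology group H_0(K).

H_0 = Z.

Fix the vertex order 0 < 1 < 2 < 3 < 4 < 5 and write every simplex with vertices in increasing order. Then dim K = 2 and the simplices of K are:

  0-simplices (6): [0], [1], [2], [3], [4], [5]
  1-simplices (12): [0,1], [0,2], [0,4], [0,5], [1,2], [1,3], [1,5], [2,3], [2,4], [3,4], [3,5], [4,5]
  2-simplices (8): [0,1,2], [0,1,5], [0,2,4], [0,4,5], [1,2,3], [1,3,5], [2,3,4], [3,4,5]

so the chain groups are C_0 ≅ Z^6, C_1 ≅ Z^12, C_2 ≅ Z^8.

∂_1: C_1 → C_0 is given by ∂[p,q] = [q] − [p]. For instance
  ∂[3,4] = [4] − [3].
As a 6×12 matrix over Z this has rank 5, with invariant factors (1,1,1,1,1).

The boundary map ∂_2: C_2 → C_1 maps a triangle to the signed sum of its edges. For instance
  ∂[0,2,4] = [2,4] − [0,4] + [0,2],
  ∂[2,3,4] = [3,4] − [2,4] + [2,3].
This gives a 12×8 integer matrix of rank 7; reducing to Smith normal form yields diagonal entries (1,1,1,1,1,1,1).

From H_k ≅ ker(∂_k) / im(∂_{k+1}) we obtain:

  H_0: rank C_0 − rank ∂_1 = 6 − 5 = 1, and the invariant factors of ∂_1 are all 1, so H_0 = Z.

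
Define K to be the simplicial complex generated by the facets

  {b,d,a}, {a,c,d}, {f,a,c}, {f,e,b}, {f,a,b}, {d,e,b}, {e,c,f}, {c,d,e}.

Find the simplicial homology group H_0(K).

H_0 = Z.

Take the total order a < b < c < d < e < f on the vertex set. Then K (dimension 2) consists of the simplices:

  0-simplices (6): a, b, c, d, e, f
  1-simplices (12): ab, ac, ad, af, bd, be, bf, cd, ce, cf, de, ef
  2-simplices (8): abd, abf, acd, acf, bde, bef, cde, cef

giving chain groups C_0 ≅ Z^6, C_1 ≅ Z^12, C_2 ≅ Z^8.

The boundary map ∂_1: C_1 → C_0 is given by ∂[p,q] = [q] − [p]. For instance
  ∂bd = d − b.
The 6×12 boundary matrix has rank 5 and Smith normal form diag(1,1,1,1,1).

The boundary map ∂_2: C_2 → C_1 sends each 2-simplex [p,q,r] to [q,r] − [p,r] + [p,q]. For instance
  ∂abf = bf − af + ab,
  ∂cef = ef − cf + ce.
The resulting 12×8 matrix has rank 7, and its Smith normal form has invariant factors (1,1,1,1,1,1,1).

Now H_k = ker ∂_k / im ∂_{k+1}, so:

  H_0: rank C_0 − rank ∂_1 = 6 − 5 = 1, and the invariant factors of ∂_1 are all 1, so H_0 ≅ Z.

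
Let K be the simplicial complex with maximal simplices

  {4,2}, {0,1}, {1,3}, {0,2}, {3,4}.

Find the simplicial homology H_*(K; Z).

H_0 ≅ Z,  H_1 ≅ Z.

Order the vertices as 0 < 1 < 2 < 3 < 4. Listing each simplex with vertices in this order, K has dimension 1 with simplices:

  0-simplices (5): [0], [1], [2], [3], [4]
  1-simplices (5): [0,1], [0,2], [1,3], [2,4], [3,4]

giving chain groups C_0 ≅ Z^5, C_1 ≅ Z^5.

Boundary ∂_1: C_1 → C_0 is given by ∂[p,q] = [q] − [p].
The resulting 5×5 matrix has rank 4, and its Smith normal form has invariant factors (1,1,1,1).

Computing H_k = (kernel of ∂_k) / (image of ∂_{k+1}):

  H_0: rank C_0 − rank ∂_1 = 5 − 4 = 1, and the invariant factors of ∂_1 are all 1, so H_0 = Z.
  H_1: rank ker ∂_1 − rank ∂_2 = (5 − 4) − 0 = 1, and there is no ∂_2, so H_1 = Z.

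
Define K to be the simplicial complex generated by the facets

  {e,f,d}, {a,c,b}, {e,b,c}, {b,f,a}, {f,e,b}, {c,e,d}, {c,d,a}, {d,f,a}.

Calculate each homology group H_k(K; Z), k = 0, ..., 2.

Order the vertices as a < b < c < d < e < f. Listing each simplex with vertices in this order, K has dimension 2 with simplices:

  0-simplices (6): a, b, c, d, e, f
  1-simplices (12): ab, ac, ad, af, bc, be, bf, cd, ce, de, df, ef
  2-simplices (8): abc, abf, acd, adf, bce, bef, cde, def

Hence C_0 ≅ Z^6, C_1 ≅ Z^12, C_2 ≅ Z^8.

Boundary ∂_1: C_1 → C_0 is given by ∂[p,q] = [q] − [p].
The resulting 6×12 matrix has rank 5, and its Smith normal form has invariant factors (1,1,1,1,1).

∂_2: C_2 → C_1 maps a triangle to the signed sum of its edges. For instance
  ∂abc = bc − ac + ab,
  ∂acd = cd − ad + ac.
As a 12×8 matrix over Z this has rank 7, with invariant factors (1,1,1,1,1,1,1).

Reading off H_k = ker ∂_k / im ∂_{k+1}:

  H_0: rank C_0 − rank ∂_1 = 6 − 5 = 1, and the invariant factors of ∂_1 are all 1, so H_0 ≅ Z.
  H_1: rank ker ∂_1 − rank ∂_2 = (12 − 5) − 7 = 0, and the invariant factors of ∂_2 are all 1, so H_1 ≅ 0.
  H_2: rank ker ∂_2 − rank ∂_3 = (8 − 7) − 0 = 1, and there is no ∂_3, so H_2 ≅ Z.

H_0 = Z,  H_1 = 0,  H_2 = Z.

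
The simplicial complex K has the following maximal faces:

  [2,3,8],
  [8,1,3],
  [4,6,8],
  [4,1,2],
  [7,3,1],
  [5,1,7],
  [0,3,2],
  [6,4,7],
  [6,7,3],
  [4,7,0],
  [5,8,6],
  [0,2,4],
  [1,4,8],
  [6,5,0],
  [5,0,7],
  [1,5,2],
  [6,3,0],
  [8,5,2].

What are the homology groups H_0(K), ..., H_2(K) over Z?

Take the total order 0 < 1 < 2 < 3 < 4 < 5 < 6 < 7 < 8 on the vertex set. Then K (dimension 2) consists of the simplices:

  0-simplices (9): [0], [1], [2], [3], [4], [5], [6], [7], [8]
  1-simplices (27): (27 of them)
  2-simplices (18): [0,2,3], [0,2,4], [0,3,6], [0,4,7], [0,5,6], [0,5,7], [1,2,4], [1,2,5], [1,3,7], [1,3,8], [1,4,8], [1,5,7], [2,3,8], [2,5,8], [3,6,7], [4,6,7], [4,6,8], [5,6,8]

so the chain groups are C_0 ≅ Z^9, C_1 ≅ Z^27, C_2 ≅ Z^18.

∂_1: C_1 → C_0 maps an edge to its endpoints' difference, ∂[p,q] = q − p. For instance
  ∂[6,8] = [8] − [6].
The resulting 9×27 matrix has rank 8, and its Smith normal form has invariant factors (1,1,1,1,1,1,1,1).

Boundary ∂_2: C_2 → C_1 acts by ∂[p,q,r] = [q,r] − [p,r] + [p,q]. For instance
  ∂[1,4,8] = [4,8] − [1,8] + [1,4],
  ∂[0,5,6] = [5,6] − [0,6] + [0,5].
The resulting 27×18 matrix has rank 18, and its Smith normal form has invariant factors (1,1,1,1,1,1,1,1,1,1,1,1,1,1,1,1,1,2).

Now H_k = ker ∂_k / im ∂_{k+1}, so:

  H_0: rank C_0 − rank ∂_1 = 9 − 8 = 1, and the invariant factors of ∂_1 are all 1, so H_0 = Z.
  H_1: rank ker ∂_1 − rank ∂_2 = (27 − 8) − 18 = 1, and ∂_2 has invariant factor 2 > 1, so H_1 = Z ⊕ Z/2.
  H_2: rank ker ∂_2 − rank ∂_3 = (18 − 18) − 0 = 0, and there is no ∂_3, so H_2 = 0.

As a check, the Euler characteristic is 9 − 27 + 18 = 0, which agrees with 1 − 1 + 0 = 0.

H_0 ≅ Z,  H_1 ≅ Z ⊕ Z/2,  H_2 = 0.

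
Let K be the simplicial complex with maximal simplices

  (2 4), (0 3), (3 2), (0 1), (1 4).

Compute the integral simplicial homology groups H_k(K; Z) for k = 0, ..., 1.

Order the vertices as 0 < 1 < 2 < 3 < 4. Listing each simplex with vertices in this order, K has dimension 1 with simplices:

  0-simplices (5): [0], [1], [2], [3], [4]
  1-simplices (5): [0,1], [0,3], [1,4], [2,3], [2,4]

so the chain groups are C_0 ≅ Z^5, C_1 ≅ Z^5.

∂_1: C_1 → C_0 is given by ∂[p,q] = [q] − [p].
This gives a 5×5 integer matrix of rank 4; reducing to Smith normal form yields diagonal entries (1,1,1,1).

Reading off H_k = ker ∂_k / im ∂_{k+1}:

  H_0: rank C_0 − rank ∂_1 = 5 − 4 = 1, and the invariant factors of ∂_1 are all 1, so H_0 = Z.
  H_1: rank ker ∂_1 − rank ∂_2 = (5 − 4) − 0 = 1, and there is no ∂_2, so H_1 = Z.

As a check, the Euler characteristic is 5 − 5 = 0, which agrees with 1 − 1 = 0.

H_0 ≅ Z,  H_1 ≅ Z.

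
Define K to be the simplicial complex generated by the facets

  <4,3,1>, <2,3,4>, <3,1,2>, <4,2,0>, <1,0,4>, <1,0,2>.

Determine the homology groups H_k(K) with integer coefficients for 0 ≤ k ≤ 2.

We work with the vertex ordering 0 < 1 < 2 < 3 < 4. The simplices of K, each written with vertices in increasing order, are:

  0-simplices (5): [0], [1], [2], [3], [4]
  1-simplices (9): [0,1], [0,2], [0,4], [1,2], [1,3], [1,4], [2,3], [2,4], [3,4]
  2-simplices (6): [0,1,2], [0,1,4], [0,2,4], [1,2,3], [1,3,4], [2,3,4]

so the chain groups are C_0 ≅ Z^5, C_1 ≅ Z^9, C_2 ≅ Z^6.

∂_1: C_1 → C_0 maps an edge to its endpoints' difference, ∂[p,q] = q − p. For instance
  ∂[2,4] = [4] − [2].
This gives a 5×9 integer matrix of rank 4; reducing to Smith normal form yields diagonal entries (1,1,1,1).

∂_2: C_2 → C_1 sends each 2-simplex [p,q,r] to [q,r] − [p,r] + [p,q]. For instance
  ∂[0,1,2] = [1,2] − [0,2] + [0,1],
  ∂[2,3,4] = [3,4] − [2,4] + [2,3].
The resulting 9×6 matrix has rank 5, and its Smith normal form has invariant factors (1,1,1,1,1).

Reading off H_k = ker ∂_k / im ∂_{k+1}:

  H_0: rank C_0 − rank ∂_1 = 5 − 4 = 1, and the invariant factors of ∂_1 are all 1, so H_0 = Z.
  H_1: rank ker ∂_1 − rank ∂_2 = (9 − 4) − 5 = 0, and the invariant factors of ∂_2 are all 1, so H_1 = 0.
  H_2: rank ker ∂_2 − rank ∂_3 = (6 − 5) − 0 = 1, and there is no ∂_3, so H_2 = Z.

H_0 ≅ Z,  H_1 = 0,  H_2 ≅ Z.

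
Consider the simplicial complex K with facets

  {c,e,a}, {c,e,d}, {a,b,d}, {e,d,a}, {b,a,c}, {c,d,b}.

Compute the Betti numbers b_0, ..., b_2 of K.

Order the vertices as a < b < c < d < e. Listing each simplex with vertices in this order, K has dimension 2 with simplices:

  0-simplices (5): a, b, c, d, e
  1-simplices (9): ab, ac, ad, ae, bc, bd, cd, ce, de
  2-simplices (6): abc, abd, ace, ade, bcd, cde

giving chain groups C_0 ≅ Z^5, C_1 ≅ Z^9, C_2 ≅ Z^6.

Boundary ∂_1: C_1 → C_0 sends each edge [p,q] (with p < q) to q − p. For instance
  ∂bd = d − b.
The resulting 5×9 matrix has rank 4, and its Smith normal form has invariant factors (1,1,1,1).

∂_2: C_2 → C_1 sends each 2-simplex [p,q,r] to [q,r] − [p,r] + [p,q]. For instance
  ∂ade = de − ae + ad,
  ∂abd = bd − ad + ab.
As a 9×6 matrix over Z this has rank 5, with invariant factors (1,1,1,1,1).

Now H_k = ker ∂_k / im ∂_{k+1}, so:

  H_0: rank C_0 − rank ∂_1 = 5 − 4 = 1, and the invariant factors of ∂_1 are all 1, so H_0 = Z.
  H_1: rank ker ∂_1 − rank ∂_2 = (9 − 4) − 5 = 0, and the invariant factors of ∂_2 are all 1, so H_1 = 0.
  H_2: rank ker ∂_2 − rank ∂_3 = (6 − 5) − 0 = 1, and there is no ∂_3, so H_2 = Z.

(K is a triangulation of the 2-sphere S^2.)

Hence the Betti numbers are b_0 = 1, b_1 = 0, b_2 = 1.

b_0 = 1, b_1 = 0, b_2 = 1.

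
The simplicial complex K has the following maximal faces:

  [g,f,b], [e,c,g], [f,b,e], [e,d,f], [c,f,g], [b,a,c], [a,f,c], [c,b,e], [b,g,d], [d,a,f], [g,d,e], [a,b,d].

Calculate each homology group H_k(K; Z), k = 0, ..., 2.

H_0 = Z,  H_1 = Z/2Z,  H_2 = 0.

Order the vertices as a < b < c < d < e < f < g. Listing each simplex with vertices in this order, K has dimension 2 with simplices:

  0-simplices (7): a, b, c, d, e, f, g
  1-simplices (18): ab, ac, ad, af, bc, bd, be, bf, bg, ce, cf, cg, de, df, dg, ef, eg, fg
  2-simplices (12): abc, abd, acf, adf, bce, bdg, bef, bfg, ceg, cfg, def, deg

so the chain groups are C_0 ≅ Z^7, C_1 ≅ Z^18, C_2 ≅ Z^12.

The boundary map ∂_1: C_1 → C_0 is given by ∂[p,q] = [q] − [p]. For instance
  ∂bc = c − b.
The 7×18 boundary matrix has rank 6 and Smith normal form diag(1,1,1,1,1,1).

∂_2: C_2 → C_1 sends each 2-simplex [p,q,r] to [q,r] − [p,r] + [p,q]. For instance
  ∂bdg = dg − bg + bd,
  ∂cfg = fg − cg + cf.
The 18×12 boundary matrix has rank 12 and Smith normal form diag(1,1,1,1,1,1,1,1,1,1,1,2).

Computing H_k = (kernel of ∂_k) / (image of ∂_{k+1}):

  H_0: rank C_0 − rank ∂_1 = 7 − 6 = 1, and the invariant factors of ∂_1 are all 1, so H_0 = Z.
  H_1: rank ker ∂_1 − rank ∂_2 = (18 − 6) − 12 = 0, and ∂_2 has invariant factor 2 > 1, so H_1 = Z/2Z.
  H_2: rank ker ∂_2 − rank ∂_3 = (12 − 12) − 0 = 0, and there is no ∂_3, so H_2 = 0.

(K is a triangulation of the real projective plane RP^2.)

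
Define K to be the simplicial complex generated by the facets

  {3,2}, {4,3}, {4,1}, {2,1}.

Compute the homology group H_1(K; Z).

Order the vertices as 1 < 2 < 3 < 4. Listing each simplex with vertices in this order, K has dimension 1 with simplices:

  0-simplices (4): [1], [2], [3], [4]
  1-simplices (4): [1,2], [1,4], [2,3], [3,4]

Hence C_0 ≅ Z^4, C_1 ≅ Z^4.

∂_1: C_1 → C_0 is given by ∂[p,q] = [q] − [p]. For instance
  ∂[1,2] = [2] − [1].
The resulting 4×4 matrix has rank 3, and its Smith normal form has invariant factors (1,1,1).

Now H_k = ker ∂_k / im ∂_{k+1}, so:

  H_1: rank ker ∂_1 − rank ∂_2 = (4 − 3) − 0 = 1, and there is no ∂_2, so H_1 ≅ Z.

H_1 ≅ Z.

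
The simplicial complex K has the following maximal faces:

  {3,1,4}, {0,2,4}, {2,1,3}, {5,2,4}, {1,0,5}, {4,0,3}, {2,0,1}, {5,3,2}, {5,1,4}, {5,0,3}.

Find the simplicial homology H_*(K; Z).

K has 6 vertices, 15 edges, 10 triangles.
rank ∂_0 = 0, rank ∂_1 = 5 ⇒ b_0 = 6 − 0 − 5 = 1; all invariant factors of ∂_1 are 1 so no torsion. So H_0 ≅ Z.
rank ∂_1 = 5, rank ∂_2 = 10 ⇒ b_1 = 15 − 5 − 10 = 0; ∂_2 has invariant factor(s) [2] giving torsion. So H_1 ≅ Z/2Z.
rank ∂_2 = 10, rank ∂_3 = 0 ⇒ b_2 = 10 − 10 − 0 = 0. So H_2 ≅ 0.

H_0 = Z,  H_1 = Z/2Z,  H_2 = 0.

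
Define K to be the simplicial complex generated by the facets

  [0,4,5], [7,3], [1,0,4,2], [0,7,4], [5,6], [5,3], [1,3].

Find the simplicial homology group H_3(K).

Order the vertices as 0 < 1 < 2 < 3 < 4 < 5 < 6 < 7. Listing each simplex with vertices in this order, K has dimension 3 with simplices:

  0-simplices (8): [0], [1], [2], [3], [4], [5], [6], [7]
  1-simplices (14): [0,1], [0,2], [0,4], [0,5], [0,7], [1,2], [1,3], [1,4], [2,4], [3,5], [3,7], [4,5], [4,7], [5,6]
  2-simplices (6): [0,1,2], [0,1,4], [0,2,4], [0,4,5], [0,4,7], [1,2,4]
  3-simplices (1): [0,1,2,4]

giving chain groups C_0 ≅ Z^8, C_1 ≅ Z^14, C_2 ≅ Z^6, C_3 ≅ Z^1.

∂_1: C_1 → C_0 maps an edge to its endpoints' difference, ∂[p,q] = q − p. For instance
  ∂[0,5] = [5] − [0].
As a 8×14 matrix over Z this has rank 7, with invariant factors (1,1,1,1,1,1,1).

∂_2: C_2 → C_1 sends each 2-simplex [p,q,r] to [q,r] − [p,r] + [p,q]. For instance
  ∂[1,2,4] = [2,4] − [1,4] + [1,2],
  ∂[0,2,4] = [2,4] − [0,4] + [0,2].
This gives a 14×6 integer matrix of rank 5; reducing to Smith normal form yields diagonal entries (1,1,1,1,1).

Boundary ∂_3: C_3 → C_2 sends each 3-simplex σ to the alternating sum Σ_i (−1)^i (σ with its i-th vertex removed). For instance
  ∂[0,1,2,4] = [1,2,4] − [0,2,4] + [0,1,4] − [0,1,2].
The 6×1 boundary matrix has rank 1 and Smith normal form diag(1).

Now H_k = ker ∂_k / im ∂_{k+1}, so:

  H_3: rank ker ∂_3 − rank ∂_4 = (1 − 1) − 0 = 0, and there is no ∂_4, so H_3 ≅ 0.

H_3 = 0.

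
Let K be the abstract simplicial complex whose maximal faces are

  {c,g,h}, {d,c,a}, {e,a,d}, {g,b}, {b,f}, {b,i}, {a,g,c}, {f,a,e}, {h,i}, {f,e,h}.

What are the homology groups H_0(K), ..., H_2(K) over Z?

K has 9 vertices, 17 edges, 6 triangles.
rank ∂_0 = 0, rank ∂_1 = 8 ⇒ b_0 = 9 − 0 − 8 = 1; all invariant factors of ∂_1 are 1 so no torsion. So H_0 ≅ Z.
rank ∂_1 = 8, rank ∂_2 = 6 ⇒ b_1 = 17 − 8 − 6 = 3; all invariant factors of ∂_2 are 1 so no torsion. So H_1 ≅ Z^3.
rank ∂_2 = 6, rank ∂_3 = 0 ⇒ b_2 = 6 − 6 − 0 = 0. So H_2 ≅ 0.

H_0 ≅ Z,  H_1 ≅ Z^3,  H_2 = 0.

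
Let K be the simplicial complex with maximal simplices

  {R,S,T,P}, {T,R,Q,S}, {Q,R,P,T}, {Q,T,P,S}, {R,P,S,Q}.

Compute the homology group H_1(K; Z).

H_1 ≅ 0.

Take the total order P < Q < R < S < T on the vertex set. Then K (dimension 3) consists of the simplices:

  0-simplices (5): P, Q, R, S, T
  1-simplices (10): PQ, PR, PS, PT, QR, QS, QT, RS, RT, ST
  2-simplices (10): PQR, PQS, PQT, PRS, PRT, PST, QRS, QRT, QST, RST
  3-simplices (5): PQRS, PQRT, PQST, PRST, QRST

so the chain groups are C_0 ≅ Z^5, C_1 ≅ Z^10, C_2 ≅ Z^10, C_3 ≅ Z^5.

The boundary map ∂_1: C_1 → C_0 sends each edge [p,q] (with p < q) to q − p. For instance
  ∂PT = T − P.
This gives a 5×10 integer matrix of rank 4; reducing to Smith normal form yields diagonal entries (1,1,1,1).

∂_2: C_2 → C_1 maps a triangle to the signed sum of its edges. For instance
  ∂PQT = QT − PT + PQ,
  ∂RST = ST − RT + RS.
The resulting 10×10 matrix has rank 6, and its Smith normal form has invariant factors (1,1,1,1,1,1).

The boundary map ∂_3: C_3 → C_2 sends each 3-simplex σ to the alternating sum Σ_i (−1)^i (σ with its i-th vertex removed). For instance
  ∂PRST = RST − PST + PRT − PRS,
  ∂PQST = QST − PST + PQT − PQS.
This gives a 10×5 integer matrix of rank 4; reducing to Smith normal form yields diagonal entries (1,1,1,1).

Now H_k = ker ∂_k / im ∂_{k+1}, so:

  H_1: rank ker ∂_1 − rank ∂_2 = (10 − 4) − 6 = 0, and the invariant factors of ∂_2 are all 1, so H_1 ≅ 0.

(K is a triangulation of the 3-sphere S^3.)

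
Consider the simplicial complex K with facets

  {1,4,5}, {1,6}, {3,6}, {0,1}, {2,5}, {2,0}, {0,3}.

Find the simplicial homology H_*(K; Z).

H_0 ≅ Z,  H_1 ≅ Z^2,  H_2 = 0.

We work with the vertex ordering 0 < 1 < 2 < 3 < 4 < 5 < 6. The simplices of K, each written with vertices in increasing order, are:

  0-simplices (7): [0], [1], [2], [3], [4], [5], [6]
  1-simplices (9): [0,1], [0,2], [0,3], [1,4], [1,5], [1,6], [2,5], [3,6], [4,5]
  2-simplices (1): [1,4,5]

giving chain groups C_0 ≅ Z^7, C_1 ≅ Z^9, C_2 ≅ Z^1.

∂_1: C_1 → C_0 sends each edge [p,q] (with p < q) to q − p. For instance
  ∂[1,5] = [5] − [1].
The 7×9 boundary matrix has rank 6 and Smith normal form diag(1,1,1,1,1,1).

The boundary map ∂_2: C_2 → C_1 acts by ∂[p,q,r] = [q,r] − [p,r] + [p,q]. For instance
  ∂[1,4,5] = [4,5] − [1,5] + [1,4].
The 9×1 boundary matrix has rank 1 and Smith normal form diag(1).

Reading off H_k = ker ∂_k / im ∂_{k+1}:

  H_0: rank C_0 − rank ∂_1 = 7 − 6 = 1, and the invariant factors of ∂_1 are all 1, so H_0 = Z.
  H_1: rank ker ∂_1 − rank ∂_2 = (9 − 6) − 1 = 2, and the invariant factors of ∂_2 are all 1, so H_1 = Z^2.
  H_2: rank ker ∂_2 − rank ∂_3 = (1 − 1) − 0 = 0, and there is no ∂_3, so H_2 = 0.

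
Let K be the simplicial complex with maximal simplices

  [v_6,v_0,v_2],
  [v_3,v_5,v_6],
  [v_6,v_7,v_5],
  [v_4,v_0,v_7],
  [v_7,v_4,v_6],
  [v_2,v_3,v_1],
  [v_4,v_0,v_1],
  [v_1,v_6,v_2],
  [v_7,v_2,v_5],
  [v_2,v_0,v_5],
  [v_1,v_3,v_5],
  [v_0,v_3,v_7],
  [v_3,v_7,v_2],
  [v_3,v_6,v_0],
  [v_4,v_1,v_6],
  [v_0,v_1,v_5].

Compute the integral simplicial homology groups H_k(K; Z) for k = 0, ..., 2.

H_0 = Z,  H_1 = Z^2,  H_2 = Z.

We work with the vertex ordering v_0 < v_1 < v_2 < v_3 < v_4 < v_5 < v_6 < v_7. The simplices of K, each written with vertices in increasing order, are:

  0-simplices (8): [v_0], [v_1], [v_2], [v_3], [v_4], [v_5], [v_6], [v_7]
  1-simplices (24): (24 of them)
  2-simplices (16): (16 of them)

giving chain groups C_0 ≅ Z^8, C_1 ≅ Z^24, C_2 ≅ Z^16.

The boundary map ∂_1: C_1 → C_0 maps an edge to its endpoints' difference, ∂[p,q] = q − p. For instance
  ∂[v_0,v_5] = [v_5] − [v_0].
As a 8×24 matrix over Z this has rank 7, with invariant factors (1,1,1,1,1,1,1).

Boundary ∂_2: C_2 → C_1 maps a triangle to the signed sum of its edges. For instance
  ∂[v_1,v_4,v_6] = [v_4,v_6] − [v_1,v_6] + [v_1,v_4],
  ∂[v_3,v_5,v_6] = [v_5,v_6] − [v_3,v_6] + [v_3,v_5].
As a 24×16 matrix over Z this has rank 15, with invariant factors (1,1,1,1,1,1,1,1,1,1,1,1,1,1,1).

Computing H_k = (kernel of ∂_k) / (image of ∂_{k+1}):

  H_0: rank C_0 − rank ∂_1 = 8 − 7 = 1, and the invariant factors of ∂_1 are all 1, so H_0 ≅ Z.
  H_1: rank ker ∂_1 − rank ∂_2 = (24 − 7) − 15 = 2, and the invariant factors of ∂_2 are all 1, so H_1 ≅ Z^2.
  H_2: rank ker ∂_2 − rank ∂_3 = (16 − 15) − 0 = 1, and there is no ∂_3, so H_2 ≅ Z.

As a check, the Euler characteristic is 8 − 24 + 16 = 0, which agrees with 1 − 2 + 1 = 0.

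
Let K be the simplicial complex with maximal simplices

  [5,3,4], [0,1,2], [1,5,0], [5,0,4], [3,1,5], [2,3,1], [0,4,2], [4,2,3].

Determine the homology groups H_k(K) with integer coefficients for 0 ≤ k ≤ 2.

Take the total order 0 < 1 < 2 < 3 < 4 < 5 on the vertex set. Then K (dimension 2) consists of the simplices:

  0-simplices (6): [0], [1], [2], [3], [4], [5]
  1-simplices (12): [0,1], [0,2], [0,4], [0,5], [1,2], [1,3], [1,5], [2,3], [2,4], [3,4], [3,5], [4,5]
  2-simplices (8): [0,1,2], [0,1,5], [0,2,4], [0,4,5], [1,2,3], [1,3,5], [2,3,4], [3,4,5]

Hence C_0 ≅ Z^6, C_1 ≅ Z^12, C_2 ≅ Z^8.

∂_1: C_1 → C_0 sends each edge [p,q] (with p < q) to q − p.
The resulting 6×12 matrix has rank 5, and its Smith normal form has invariant factors (1,1,1,1,1).

Boundary ∂_2: C_2 → C_1 sends each 2-simplex [p,q,r] to [q,r] − [p,r] + [p,q]. For instance
  ∂[2,3,4] = [3,4] − [2,4] + [2,3],
  ∂[0,1,5] = [1,5] − [0,5] + [0,1].
The 12×8 boundary matrix has rank 7 and Smith normal form diag(1,1,1,1,1,1,1).

Now H_k = ker ∂_k / im ∂_{k+1}, so:

  H_0: rank C_0 − rank ∂_1 = 6 − 5 = 1, and the invariant factors of ∂_1 are all 1, so H_0 = Z.
  H_1: rank ker ∂_1 − rank ∂_2 = (12 − 5) − 7 = 0, and the invariant factors of ∂_2 are all 1, so H_1 = 0.
  H_2: rank ker ∂_2 − rank ∂_3 = (8 − 7) − 0 = 1, and there is no ∂_3, so H_2 = Z.

(K is a triangulation of the 2-sphere S^2.)

H_0 ≅ Z,  H_1 = 0,  H_2 ≅ Z.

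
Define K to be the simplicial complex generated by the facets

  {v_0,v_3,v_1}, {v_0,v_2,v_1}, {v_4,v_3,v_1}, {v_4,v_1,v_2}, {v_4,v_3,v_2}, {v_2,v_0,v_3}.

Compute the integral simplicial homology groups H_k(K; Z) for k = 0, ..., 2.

Fix the vertex order v_0 < v_1 < v_2 < v_3 < v_4 and write every simplex with vertices in increasing order. Then dim K = 2 and the simplices of K are:

  0-simplices (5): [v_0], [v_1], [v_2], [v_3], [v_4]
  1-simplices (9): [v_0,v_1], [v_0,v_2], [v_0,v_3], [v_1,v_2], [v_1,v_3], [v_1,v_4], [v_2,v_3], [v_2,v_4], [v_3,v_4]
  2-simplices (6): [v_0,v_1,v_2], [v_0,v_1,v_3], [v_0,v_2,v_3], [v_1,v_2,v_4], [v_1,v_3,v_4], [v_2,v_3,v_4]

Hence C_0 ≅ Z^5, C_1 ≅ Z^9, C_2 ≅ Z^6.

Boundary ∂_1: C_1 → C_0 is given by ∂[p,q] = [q] − [p]. For instance
  ∂[v_1,v_2] = [v_2] − [v_1].
This gives a 5×9 integer matrix of rank 4; reducing to Smith normal form yields diagonal entries (1,1,1,1).

∂_2: C_2 → C_1 sends each 2-simplex [p,q,r] to [q,r] − [p,r] + [p,q]. For instance
  ∂[v_2,v_3,v_4] = [v_3,v_4] − [v_2,v_4] + [v_2,v_3],
  ∂[v_0,v_2,v_3] = [v_2,v_3] − [v_0,v_3] + [v_0,v_2].
As a 9×6 matrix over Z this has rank 5, with invariant factors (1,1,1,1,1).

From H_k ≅ ker(∂_k) / im(∂_{k+1}) we obtain:

  H_0: rank C_0 − rank ∂_1 = 5 − 4 = 1, and the invariant factors of ∂_1 are all 1, so H_0 ≅ Z.
  H_1: rank ker ∂_1 − rank ∂_2 = (9 − 4) − 5 = 0, and the invariant factors of ∂_2 are all 1, so H_1 ≅ 0.
  H_2: rank ker ∂_2 − rank ∂_3 = (6 − 5) − 0 = 1, and there is no ∂_3, so H_2 ≅ Z.

H_0 ≅ Z,  H_1 = 0,  H_2 ≅ Z.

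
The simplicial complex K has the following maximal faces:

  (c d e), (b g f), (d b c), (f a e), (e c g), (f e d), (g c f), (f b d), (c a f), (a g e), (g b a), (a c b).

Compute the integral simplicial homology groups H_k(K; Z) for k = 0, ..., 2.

H_0 = Z,  H_1 = Z/2Z,  H_2 = 0.

Order the vertices as a < b < c < d < e < f < g. Listing each simplex with vertices in this order, K has dimension 2 with simplices:

  0-simplices (7): a, b, c, d, e, f, g
  1-simplices (18): ab, ac, ae, af, ag, bc, bd, bf, bg, cd, ce, cf, cg, de, df, ef, eg, fg
  2-simplices (12): abc, abg, acf, aef, aeg, bcd, bdf, bfg, cde, ceg, cfg, def

Hence C_0 ≅ Z^7, C_1 ≅ Z^18, C_2 ≅ Z^12.

∂_1: C_1 → C_0 is given by ∂[p,q] = [q] − [p]. For instance
  ∂de = e − d.
The resulting 7×18 matrix has rank 6, and its Smith normal form has invariant factors (1,1,1,1,1,1).

The boundary map ∂_2: C_2 → C_1 acts by ∂[p,q,r] = [q,r] − [p,r] + [p,q]. For instance
  ∂bcd = cd − bd + bc,
  ∂cfg = fg − cg + cf.
The 18×12 boundary matrix has rank 12 and Smith normal form diag(1,1,1,1,1,1,1,1,1,1,1,2).

From H_k ≅ ker(∂_k) / im(∂_{k+1}) we obtain:

  H_0: rank C_0 − rank ∂_1 = 7 − 6 = 1, and the invariant factors of ∂_1 are all 1, so H_0 = Z.
  H_1: rank ker ∂_1 − rank ∂_2 = (18 − 6) − 12 = 0, and ∂_2 has invariant factor 2 > 1, so H_1 = Z/2Z.
  H_2: rank ker ∂_2 − rank ∂_3 = (12 − 12) − 0 = 0, and there is no ∂_3, so H_2 = 0.

As a check, the Euler characteristic is 7 − 18 + 12 = 1, which agrees with 1 − 0 + 0 = 1.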